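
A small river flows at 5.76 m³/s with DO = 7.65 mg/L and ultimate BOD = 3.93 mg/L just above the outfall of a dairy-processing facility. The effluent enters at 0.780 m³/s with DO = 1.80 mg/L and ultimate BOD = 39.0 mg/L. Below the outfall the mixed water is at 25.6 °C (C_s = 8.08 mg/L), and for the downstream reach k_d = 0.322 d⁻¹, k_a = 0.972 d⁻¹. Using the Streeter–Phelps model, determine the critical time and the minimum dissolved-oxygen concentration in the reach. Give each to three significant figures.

t_c ≈ 1.19 d; minimum DO ≈ 6.25 mg/L

Mixed DO = (5.76×7.65 + 0.780×1.80)/(5.76+0.780) = 45.47/6.540 = 6.952 mg/L.
Mixed L₀ = (5.76×3.93 + 0.780×39.0)/(6.540) = 53.06/6.540 = 8.113 mg/L.
Initial deficit D₀ = C_s − DO₀ = 8.08 − 6.952 = 1.128 mg/L.
t_c = (1/0.6500) ln[(0.972/0.322)(1 − 1.128×0.6500/(0.322×8.113))] = 1.538 × ln(2.172) = 1.193 d.
D_c = (0.322/0.972) × 8.113 × e^(−0.322×1.193) = 0.3313 × 8.113 × 0.6810 = 1.830 mg/L.
Minimum DO = 8.08 − 1.830 = 6.250 mg/L.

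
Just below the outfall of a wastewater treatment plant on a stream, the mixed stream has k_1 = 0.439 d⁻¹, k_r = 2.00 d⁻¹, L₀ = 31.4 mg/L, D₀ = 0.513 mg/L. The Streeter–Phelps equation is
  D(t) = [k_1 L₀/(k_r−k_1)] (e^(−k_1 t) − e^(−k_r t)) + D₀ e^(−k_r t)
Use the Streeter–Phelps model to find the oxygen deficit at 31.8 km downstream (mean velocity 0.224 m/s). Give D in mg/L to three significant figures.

D ≈ 3.98 mg/L

Travel time t = x/v = 31.8 km / (0.224 m/s) = 31800 m / 0.224 m/s = 142000 s = 1.643 d.
k_1 L₀/(k_r−k_1) = 0.439×31.4/(2.00−0.439) = 13.78/1.561 = 8.831 mg/L.
e^(−k_1 t) = e^(−0.439×1.643) = 0.4861; e^(−k_r t) = e^(−2.00×1.643) = 0.03740.
D = 8.831 × (0.4861 − 0.03740) + 0.513 × 0.03740 = 3.962 + 0.01918 = 3.982 mg/L.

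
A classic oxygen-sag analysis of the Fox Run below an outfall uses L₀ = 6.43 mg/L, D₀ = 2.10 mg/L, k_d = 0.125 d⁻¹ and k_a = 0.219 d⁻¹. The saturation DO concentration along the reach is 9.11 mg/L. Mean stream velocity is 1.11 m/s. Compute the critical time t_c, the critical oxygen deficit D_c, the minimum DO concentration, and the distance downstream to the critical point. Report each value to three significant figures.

With k_a/k_d = 1.752 and 1 − D₀(k_a−k_d)/(k_d L₀) = 0.7544,
t_c = ln(1.752 × 0.7544) / (0.219 − 0.125) = ln(1.322) / 0.09400 = 0.2789/0.09400 = 2.967 d.
D_c = (k_d/k_a) L₀ e^(−k_d t_c) = (0.125/0.219) × 6.43 × e^(−0.125×2.967) = 0.5708 × 6.43 × 0.6901 = 2.533 mg/L.
Minimum DO = C_s − D_c = 9.11 − 2.533 = 6.577 mg/L.
x_c = v t_c = 1.11 m/s × 2.967 d × 86400 s/d = 284600 m ≈ 285 km.

t_c ≈ 2.97 d; D_c ≈ 2.53 mg/L; min DO ≈ 6.58 mg/L; x_c ≈ 285 km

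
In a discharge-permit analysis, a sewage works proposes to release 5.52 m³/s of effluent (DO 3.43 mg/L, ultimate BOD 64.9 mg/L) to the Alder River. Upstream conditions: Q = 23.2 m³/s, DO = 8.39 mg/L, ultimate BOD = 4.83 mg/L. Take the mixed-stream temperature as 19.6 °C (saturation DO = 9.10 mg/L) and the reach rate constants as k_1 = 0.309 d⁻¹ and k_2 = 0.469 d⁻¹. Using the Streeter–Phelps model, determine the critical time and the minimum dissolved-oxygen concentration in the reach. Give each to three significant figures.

Mixed DO = (23.2×8.39 + 5.52×3.43)/(23.2+5.52) = 213.6/28.72 = 7.437 mg/L.
Mixed L₀ = (23.2×4.83 + 5.52×64.9)/(28.72) = 470.3/28.72 = 16.38 mg/L.
Initial deficit D₀ = C_s − DO₀ = 9.10 − 7.437 = 1.663 mg/L.
t_c = (1/0.1600) ln[(0.469/0.309)(1 − 1.663×0.1600/(0.309×16.38))] = 6.250 × ln(1.438) = 2.270 d.
D_c = (0.309/0.469) × 16.38 × e^(−0.309×2.270) = 0.6588 × 16.38 × 0.4958 = 5.350 mg/L.
Minimum DO = 9.10 − 5.350 = 3.750 mg/L.

t_c ≈ 2.27 d; minimum DO ≈ 3.75 mg/L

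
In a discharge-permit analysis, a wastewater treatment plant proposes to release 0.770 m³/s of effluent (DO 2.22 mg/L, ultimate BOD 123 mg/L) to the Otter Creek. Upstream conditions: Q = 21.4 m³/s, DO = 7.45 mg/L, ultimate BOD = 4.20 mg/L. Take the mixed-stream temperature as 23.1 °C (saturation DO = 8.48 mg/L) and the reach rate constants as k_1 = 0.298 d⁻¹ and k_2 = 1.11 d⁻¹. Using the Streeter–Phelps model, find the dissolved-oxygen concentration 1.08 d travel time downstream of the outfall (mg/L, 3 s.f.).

DO ≈ 6.82 mg/L

Mixed DO = (21.4×7.45 + 0.770×2.22)/(21.4+0.770) = 161.1/22.17 = 7.268 mg/L.
Mixed L₀ = (21.4×4.20 + 0.770×123)/(22.17) = 184.6/22.17 = 8.326 mg/L.
Initial deficit D₀ = C_s − DO₀ = 8.48 − 7.268 = 1.212 mg/L.
D(1.08) = [0.298×8.326/(1.11−0.298)](e^(−0.298×1.08) − e^(−1.11×1.08)) + 1.212 e^(−1.11×1.08)
= 3.056 × (0.7248 − 0.3016) + 1.212 × 0.3016 = 1.659 mg/L.
DO = 8.48 − 1.659 = 6.821 mg/L.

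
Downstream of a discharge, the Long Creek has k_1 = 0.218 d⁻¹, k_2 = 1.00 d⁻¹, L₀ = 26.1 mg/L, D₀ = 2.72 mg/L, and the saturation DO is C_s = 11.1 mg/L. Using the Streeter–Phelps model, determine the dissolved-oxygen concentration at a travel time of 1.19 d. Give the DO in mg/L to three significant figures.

DO ≈ 6.87 mg/L

k_1 L₀/(k_2−k_1) = 0.218×26.1/(1.00−0.218) = 5.690/0.7820 = 7.276 mg/L.
e^(−k_1 t) = e^(−0.218×1.190) = 0.7715; e^(−k_2 t) = e^(−1.00×1.190) = 0.3042.
D = 7.276 × (0.7715 − 0.3042) + 2.72 × 0.3042 = 3.400 + 0.8275 = 4.227 mg/L.
DO = C_s − D = 11.1 − 4.227 = 6.873 mg/L.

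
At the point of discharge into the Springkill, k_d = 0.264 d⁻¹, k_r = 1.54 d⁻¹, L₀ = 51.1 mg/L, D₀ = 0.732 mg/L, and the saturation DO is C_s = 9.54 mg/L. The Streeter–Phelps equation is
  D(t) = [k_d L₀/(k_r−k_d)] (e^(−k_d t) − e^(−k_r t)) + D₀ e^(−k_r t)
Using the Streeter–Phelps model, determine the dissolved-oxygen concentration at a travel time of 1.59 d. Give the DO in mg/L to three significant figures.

DO ≈ 3.44 mg/L

k_d L₀/(k_r−k_d) = 0.264×51.1/(1.54−0.264) = 13.49/1.276 = 10.57 mg/L.
e^(−k_d t) = e^(−0.264×1.590) = 0.6572; e^(−k_r t) = e^(−1.54×1.590) = 0.08641.
D = 10.57 × (0.6572 − 0.08641) + 0.732 × 0.08641 = 6.035 + 0.06326 = 6.098 mg/L.
DO = C_s − D = 9.54 − 6.098 = 3.442 mg/L.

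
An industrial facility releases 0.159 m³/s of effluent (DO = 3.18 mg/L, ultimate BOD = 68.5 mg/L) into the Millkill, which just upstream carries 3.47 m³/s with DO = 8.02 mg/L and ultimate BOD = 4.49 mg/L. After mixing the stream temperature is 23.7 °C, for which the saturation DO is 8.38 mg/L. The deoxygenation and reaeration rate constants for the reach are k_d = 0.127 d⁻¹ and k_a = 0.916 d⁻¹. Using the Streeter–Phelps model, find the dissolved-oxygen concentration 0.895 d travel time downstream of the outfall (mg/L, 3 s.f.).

Mixed DO = (3.47×8.02 + 0.159×3.18)/(3.47+0.159) = 28.34/3.629 = 7.808 mg/L.
Mixed L₀ = (3.47×4.49 + 0.159×68.5)/(3.629) = 26.47/3.629 = 7.295 mg/L.
Initial deficit D₀ = C_s − DO₀ = 8.38 − 7.808 = 0.5721 mg/L.
D(0.895) = [0.127×7.295/(0.916−0.127)](e^(−0.127×0.895) − e^(−0.916×0.895)) + 0.5721 e^(−0.916×0.895)
= 1.174 × (0.8926 − 0.4405) + 0.5721 × 0.4405 = 0.7828 mg/L.
DO = 8.38 − 0.7828 = 7.597 mg/L.

DO ≈ 7.60 mg/L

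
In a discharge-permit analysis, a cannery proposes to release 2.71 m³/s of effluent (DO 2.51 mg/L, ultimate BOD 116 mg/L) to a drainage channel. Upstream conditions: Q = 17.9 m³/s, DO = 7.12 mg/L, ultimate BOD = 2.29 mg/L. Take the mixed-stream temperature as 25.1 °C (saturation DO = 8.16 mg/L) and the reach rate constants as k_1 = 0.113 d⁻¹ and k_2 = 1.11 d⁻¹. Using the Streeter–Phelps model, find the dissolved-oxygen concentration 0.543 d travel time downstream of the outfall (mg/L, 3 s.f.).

Mixed DO = (17.9×7.12 + 2.71×2.51)/(17.9+2.71) = 134.3/20.61 = 6.514 mg/L.
Mixed L₀ = (17.9×2.29 + 2.71×116)/(20.61) = 355.4/20.61 = 17.24 mg/L.
Initial deficit D₀ = C_s − DO₀ = 8.16 − 6.514 = 1.646 mg/L.
D(0.543) = [0.113×17.24/(1.11−0.113)](e^(−0.113×0.543) − e^(−1.11×0.543)) + 1.646 e^(−1.11×0.543)
= 1.954 × (0.9405 − 0.5473) + 1.646 × 0.5473 = 1.669 mg/L.
DO = 8.16 − 1.669 = 6.491 mg/L.

DO ≈ 6.49 mg/L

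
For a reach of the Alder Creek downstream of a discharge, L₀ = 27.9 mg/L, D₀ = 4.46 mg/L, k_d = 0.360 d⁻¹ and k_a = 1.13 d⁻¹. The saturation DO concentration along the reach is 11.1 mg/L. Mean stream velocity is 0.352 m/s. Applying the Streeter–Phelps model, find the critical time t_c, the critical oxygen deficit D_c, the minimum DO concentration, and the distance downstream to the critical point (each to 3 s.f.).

t_c = [1/(k_a−k_d)] ln[(k_a/k_d)(1 − D₀(k_a−k_d)/(k_d L₀))]
= [1/(1.13−0.360)] ln[(1.13/0.360)(1 − 4.46×0.7700/(0.360×27.9))]
= (1/0.7700) ln[3.139 × 0.6581] = 1.299 × ln(2.066) = 1.299 × 0.7254 = 0.9421 d.
D_c = (k_d/k_a) L₀ e^(−k_d t_c) = (0.360/1.13) × 27.9 × e^(−0.360×0.9421) = 0.3186 × 27.9 × 0.7124 = 6.332 mg/L.
Minimum DO = C_s − D_c = 11.1 − 6.332 = 4.768 mg/L.
x_c = v t_c = 0.352 m/s × 0.9421 d × 86400 s/d = 28650 m ≈ 28.7 km.

t_c ≈ 0.942 d; D_c ≈ 6.33 mg/L; min DO ≈ 4.77 mg/L; x_c ≈ 28.7 km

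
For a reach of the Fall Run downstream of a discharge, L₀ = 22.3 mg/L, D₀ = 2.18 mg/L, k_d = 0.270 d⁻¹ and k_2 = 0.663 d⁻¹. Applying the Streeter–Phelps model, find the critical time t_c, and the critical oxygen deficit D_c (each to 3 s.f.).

With k_2/k_d = 2.456 and 1 − D₀(k_2−k_d)/(k_d L₀) = 0.8577,
t_c = ln(2.456 × 0.8577) / (0.663 − 0.270) = ln(2.106) / 0.3930 = 0.7449/0.3930 = 1.895 d.
L(t_c) = L₀ e^(−k_d t_c) = 22.3 × 0.5995 = 13.37 mg/L, and at the critical point k_2 D_c = k_d L, so D_c = (0.270/0.663) × 13.37 = 5.444 mg/L.

t_c ≈ 1.90 d; D_c ≈ 5.44 mg/L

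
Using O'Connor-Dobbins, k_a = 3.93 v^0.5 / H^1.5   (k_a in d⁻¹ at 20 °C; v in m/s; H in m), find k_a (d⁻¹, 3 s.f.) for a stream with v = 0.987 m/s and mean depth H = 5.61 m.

k_a ≈ 0.294 d⁻¹

k_a = 3.93 × 0.987^0.5 / 5.61^1.5 = 3.93 × 0.9935 / 13.29 = 0.2938 d⁻¹.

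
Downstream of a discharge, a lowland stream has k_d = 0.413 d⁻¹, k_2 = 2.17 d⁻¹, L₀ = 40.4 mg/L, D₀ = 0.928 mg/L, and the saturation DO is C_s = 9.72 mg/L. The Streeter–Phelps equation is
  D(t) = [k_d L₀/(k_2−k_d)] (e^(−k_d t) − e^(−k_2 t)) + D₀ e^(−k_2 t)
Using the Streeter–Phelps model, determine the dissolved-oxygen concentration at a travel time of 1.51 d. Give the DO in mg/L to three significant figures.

DO ≈ 4.95 mg/L

k_d L₀/(k_2−k_d) = 0.413×40.4/(2.17−0.413) = 16.69/1.757 = 9.496 mg/L.
e^(−k_d t) = e^(−0.413×1.510) = 0.5360; e^(−k_2 t) = e^(−2.17×1.510) = 0.03775.
D = 9.496 × (0.5360 − 0.03775) + 0.928 × 0.03775 = 4.732 + 0.03503 = 4.767 mg/L.
DO = C_s − D = 9.72 − 4.767 = 4.953 mg/L.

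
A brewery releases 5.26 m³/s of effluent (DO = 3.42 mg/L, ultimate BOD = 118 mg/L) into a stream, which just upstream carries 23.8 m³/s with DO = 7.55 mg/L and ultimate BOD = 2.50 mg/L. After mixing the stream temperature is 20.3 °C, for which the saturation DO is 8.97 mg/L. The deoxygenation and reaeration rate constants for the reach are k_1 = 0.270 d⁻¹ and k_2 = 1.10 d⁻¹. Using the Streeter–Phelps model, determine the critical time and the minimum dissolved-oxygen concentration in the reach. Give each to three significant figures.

t_c ≈ 1.29 d; minimum DO ≈ 4.91 mg/L

Mixed DO = (23.8×7.55 + 5.26×3.42)/(23.8+5.26) = 197.7/29.06 = 6.802 mg/L.
Mixed L₀ = (23.8×2.50 + 5.26×118)/(29.06) = 680.2/29.06 = 23.41 mg/L.
Initial deficit D₀ = C_s − DO₀ = 8.97 − 6.802 = 2.168 mg/L.
t_c = (1/0.8300) ln[(1.10/0.270)(1 − 2.168×0.8300/(0.270×23.41))] = 1.205 × ln(2.914) = 1.289 d.
D_c = (0.270/1.10) × 23.41 × e^(−0.270×1.289) = 0.2455 × 23.41 × 0.7061 = 4.057 mg/L.
Minimum DO = 8.97 − 4.057 = 4.913 mg/L.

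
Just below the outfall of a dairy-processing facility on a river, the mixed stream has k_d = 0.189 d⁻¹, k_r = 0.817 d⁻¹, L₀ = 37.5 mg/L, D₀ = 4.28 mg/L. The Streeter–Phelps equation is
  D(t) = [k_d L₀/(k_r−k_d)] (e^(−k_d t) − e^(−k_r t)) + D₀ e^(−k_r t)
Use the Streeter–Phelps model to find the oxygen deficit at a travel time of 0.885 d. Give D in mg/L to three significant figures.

k_d L₀/(k_r−k_d) = 0.189×37.5/(0.817−0.189) = 7.088/0.6280 = 11.29 mg/L.
e^(−k_d t) = e^(−0.189×0.8850) = 0.8460; e^(−k_r t) = e^(−0.817×0.8850) = 0.4853.
D = 11.29 × (0.8460 − 0.4853) + 4.28 × 0.4853 = 4.071 + 2.077 = 6.148 mg/L.

D ≈ 6.15 mg/L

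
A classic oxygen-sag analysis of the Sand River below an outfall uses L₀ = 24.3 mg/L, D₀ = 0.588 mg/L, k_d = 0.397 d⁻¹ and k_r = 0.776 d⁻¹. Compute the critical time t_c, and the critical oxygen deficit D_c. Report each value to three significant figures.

t_c ≈ 1.71 d; D_c ≈ 6.31 mg/L

t_c = [1/(k_r−k_d)] ln[(k_r/k_d)(1 − D₀(k_r−k_d)/(k_d L₀))]
= [1/(0.776−0.397)] ln[(0.776/0.397)(1 − 0.588×0.3790/(0.397×24.3))]
= (1/0.3790) ln[1.955 × 0.9769] = 2.639 × ln(1.910) = 2.639 × 0.6468 = 1.707 d.
D_c = (k_d/k_r) L₀ e^(−k_d t_c) = (0.397/0.776) × 24.3 × e^(−0.397×1.707) = 0.5116 × 24.3 × 0.5079 = 6.314 mg/L.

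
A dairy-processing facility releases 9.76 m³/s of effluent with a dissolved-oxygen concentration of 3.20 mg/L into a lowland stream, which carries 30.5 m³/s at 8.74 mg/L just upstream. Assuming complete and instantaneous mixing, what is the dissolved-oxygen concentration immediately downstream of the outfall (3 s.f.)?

7.40 mg/L

Flow-weighted mixing: C = (Q_r C_r + Q_w C_w)/(Q_r + Q_w)
= (30.5×8.74 + 9.76×3.20)/(30.5 + 9.76) = 297.8/40.26 = 7.397 mg/L.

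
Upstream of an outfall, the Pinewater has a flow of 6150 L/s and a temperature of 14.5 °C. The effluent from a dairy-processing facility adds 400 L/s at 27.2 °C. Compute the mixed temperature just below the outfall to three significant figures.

15.3 °C

Flow-weighted mixing: C = (Q_r C_r + Q_w C_w)/(Q_r + Q_w)
= (6150×14.5 + 400×27.2)/(6150 + 400) = 100100/6550 = 15.28 °C.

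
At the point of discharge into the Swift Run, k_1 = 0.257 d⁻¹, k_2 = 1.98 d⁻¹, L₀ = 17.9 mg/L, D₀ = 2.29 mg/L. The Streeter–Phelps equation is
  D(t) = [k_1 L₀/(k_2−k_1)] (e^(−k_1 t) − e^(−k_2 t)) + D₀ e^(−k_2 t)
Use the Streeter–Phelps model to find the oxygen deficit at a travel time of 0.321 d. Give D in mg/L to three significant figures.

k_1 L₀/(k_2−k_1) = 0.257×17.9/(1.98−0.257) = 4.600/1.723 = 2.670 mg/L.
e^(−k_1 t) = e^(−0.257×0.3210) = 0.9208; e^(−k_2 t) = e^(−1.98×0.3210) = 0.5296.
D = 2.670 × (0.9208 − 0.5296) + 2.29 × 0.5296 = 1.044 + 1.213 = 2.257 mg/L.

D ≈ 2.26 mg/L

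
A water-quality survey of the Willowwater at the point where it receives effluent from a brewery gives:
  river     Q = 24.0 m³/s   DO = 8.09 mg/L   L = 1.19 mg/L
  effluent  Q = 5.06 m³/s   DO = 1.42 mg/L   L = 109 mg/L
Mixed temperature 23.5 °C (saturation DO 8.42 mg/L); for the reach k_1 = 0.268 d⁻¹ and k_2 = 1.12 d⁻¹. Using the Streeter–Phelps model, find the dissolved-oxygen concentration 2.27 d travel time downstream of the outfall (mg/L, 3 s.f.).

DO ≈ 5.38 mg/L

Mixed DO = (24.0×8.09 + 5.06×1.42)/(24.0+5.06) = 201.3/29.06 = 6.929 mg/L.
Mixed L₀ = (24.0×1.19 + 5.06×109)/(29.06) = 580.1/29.06 = 19.96 mg/L.
Initial deficit D₀ = C_s − DO₀ = 8.42 − 6.929 = 1.491 mg/L.
D(2.27) = [0.268×19.96/(1.12−0.268)](e^(−0.268×2.27) − e^(−1.12×2.27)) + 1.491 e^(−1.12×2.27)
= 6.279 × (0.5442 − 0.07868) + 1.491 × 0.07868 = 3.041 mg/L.
DO = 8.42 − 3.041 = 5.379 mg/L.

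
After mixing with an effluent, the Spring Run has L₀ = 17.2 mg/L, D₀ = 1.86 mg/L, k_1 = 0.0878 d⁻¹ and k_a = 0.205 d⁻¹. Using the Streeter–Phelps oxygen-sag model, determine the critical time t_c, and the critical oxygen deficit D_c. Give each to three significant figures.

t_c ≈ 5.90 d; D_c ≈ 4.39 mg/L

With k_a/k_1 = 2.335 and 1 − D₀(k_a−k_1)/(k_1 L₀) = 0.8556,
t_c = ln(2.335 × 0.8556) / (0.205 − 0.0878) = ln(1.998) / 0.1172 = 0.6921/0.1172 = 5.905 d.
D_c = (k_1/k_a) L₀ e^(−k_1 t_c) = (0.0878/0.205) × 17.2 × e^(−0.0878×5.905) = 0.4283 × 17.2 × 0.5954 = 4.386 mg/L.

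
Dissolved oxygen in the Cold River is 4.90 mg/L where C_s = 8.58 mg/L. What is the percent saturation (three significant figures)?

57.1 % saturation

% saturation = C/C_s × 100 = 4.90/8.58 × 100 = 57.1 %.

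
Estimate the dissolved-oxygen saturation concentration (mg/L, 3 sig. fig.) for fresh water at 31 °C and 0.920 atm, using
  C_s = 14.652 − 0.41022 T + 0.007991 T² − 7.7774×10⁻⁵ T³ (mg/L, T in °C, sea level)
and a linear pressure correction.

C_s ≈ 6.71 mg/L

At sea level: C_s = 14.652 − 0.41022×31 + 0.007991×31² − 7.7774×10⁻⁵×31³ = 7.298 mg/L.
Pressure correction: C_s' = 7.298 × 0.920 = 6.714 mg/L.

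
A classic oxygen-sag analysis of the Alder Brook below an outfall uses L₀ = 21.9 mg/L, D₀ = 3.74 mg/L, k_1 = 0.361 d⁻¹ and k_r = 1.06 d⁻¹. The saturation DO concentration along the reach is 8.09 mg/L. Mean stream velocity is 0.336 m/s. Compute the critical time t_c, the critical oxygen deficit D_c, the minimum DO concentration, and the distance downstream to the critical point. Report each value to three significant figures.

t_c = [1/(k_r−k_1)] ln[(k_r/k_1)(1 − D₀(k_r−k_1)/(k_1 L₀))]
= [1/(1.06−0.361)] ln[(1.06/0.361)(1 − 3.74×0.6990/(0.361×21.9))]
= (1/0.6990) ln[2.936 × 0.6693] = 1.431 × ln(1.965) = 1.431 × 0.6757 = 0.9666 d.
D_c = (k_1/k_r) L₀ e^(−k_1 t_c) = (0.361/1.06) × 21.9 × e^(−0.361×0.9666) = 0.3406 × 21.9 × 0.7054 = 5.261 mg/L.
Minimum DO = C_s − D_c = 8.09 − 5.261 = 2.829 mg/L.
x_c = v t_c = 0.336 m/s × 0.9666 d × 86400 s/d = 28060 m ≈ 28.1 km.

t_c ≈ 0.967 d; D_c ≈ 5.26 mg/L; min DO ≈ 2.83 mg/L; x_c ≈ 28.1 km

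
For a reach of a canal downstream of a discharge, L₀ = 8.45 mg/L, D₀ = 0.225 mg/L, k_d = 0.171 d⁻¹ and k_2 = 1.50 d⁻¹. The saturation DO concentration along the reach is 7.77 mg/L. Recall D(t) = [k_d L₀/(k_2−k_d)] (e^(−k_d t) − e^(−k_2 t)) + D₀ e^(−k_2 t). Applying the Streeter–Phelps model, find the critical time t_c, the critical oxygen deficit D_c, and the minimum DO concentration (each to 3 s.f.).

t_c ≈ 1.46 d; D_c ≈ 0.751 mg/L; min DO ≈ 7.02 mg/L

With k_2/k_d = 8.772 and 1 − D₀(k_2−k_d)/(k_d L₀) = 0.7931,
t_c = ln(8.772 × 0.7931) / (1.50 − 0.171) = ln(6.957) / 1.329 = 1.940/1.329 = 1.460 d.
D_c = (k_d/k_2) L₀ e^(−k_d t_c) = (0.171/1.50) × 8.45 × e^(−0.171×1.460) = 0.1140 × 8.45 × 0.7791 = 0.7505 mg/L.
Minimum DO = C_s − D_c = 7.77 − 0.7505 = 7.019 mg/L.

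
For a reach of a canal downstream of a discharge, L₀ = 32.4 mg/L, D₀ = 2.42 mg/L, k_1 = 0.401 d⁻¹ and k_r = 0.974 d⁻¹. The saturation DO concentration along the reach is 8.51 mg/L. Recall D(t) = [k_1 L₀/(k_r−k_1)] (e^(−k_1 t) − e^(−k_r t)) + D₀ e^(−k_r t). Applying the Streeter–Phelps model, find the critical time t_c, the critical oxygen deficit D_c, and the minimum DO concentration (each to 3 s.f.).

t_c ≈ 1.35 d; D_c ≈ 7.76 mg/L; min DO ≈ 0.753 mg/L

t_c = [1/(k_r−k_1)] ln[(k_r/k_1)(1 − D₀(k_r−k_1)/(k_1 L₀))]
= [1/(0.974−0.401)] ln[(0.974/0.401)(1 − 2.42×0.5730/(0.401×32.4))]
= (1/0.5730) ln[2.429 × 0.8933] = 1.745 × ln(2.170) = 1.745 × 0.7746 = 1.352 d.
D_c = (k_1/k_r) L₀ e^(−k_1 t_c) = (0.401/0.974) × 32.4 × e^(−0.401×1.352) = 0.4117 × 32.4 × 0.5815 = 7.757 mg/L.
Minimum DO = C_s − D_c = 8.51 − 7.757 = 0.7527 mg/L.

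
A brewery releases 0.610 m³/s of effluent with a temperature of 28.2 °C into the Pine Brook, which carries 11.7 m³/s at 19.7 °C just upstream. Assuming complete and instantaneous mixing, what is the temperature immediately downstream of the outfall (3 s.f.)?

Flow-weighted mixing: C = (Q_r C_r + Q_w C_w)/(Q_r + Q_w)
= (11.7×19.7 + 0.610×28.2)/(11.7 + 0.610) = 247.7/12.31 = 20.12 °C.

20.1 °C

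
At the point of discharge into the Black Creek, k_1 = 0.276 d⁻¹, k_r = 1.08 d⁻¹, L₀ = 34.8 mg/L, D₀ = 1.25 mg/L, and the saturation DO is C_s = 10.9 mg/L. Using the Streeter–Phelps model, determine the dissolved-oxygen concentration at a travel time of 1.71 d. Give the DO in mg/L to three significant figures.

DO ≈ 5.14 mg/L

k_1 L₀/(k_r−k_1) = 0.276×34.8/(1.08−0.276) = 9.605/0.8040 = 11.95 mg/L.
e^(−k_1 t) = e^(−0.276×1.710) = 0.6238; e^(−k_r t) = e^(−1.08×1.710) = 0.1577.
D = 11.95 × (0.6238 − 0.1577) + 1.25 × 0.1577 = 5.567 + 0.1972 = 5.765 mg/L.
DO = C_s − D = 10.9 − 5.765 = 5.135 mg/L.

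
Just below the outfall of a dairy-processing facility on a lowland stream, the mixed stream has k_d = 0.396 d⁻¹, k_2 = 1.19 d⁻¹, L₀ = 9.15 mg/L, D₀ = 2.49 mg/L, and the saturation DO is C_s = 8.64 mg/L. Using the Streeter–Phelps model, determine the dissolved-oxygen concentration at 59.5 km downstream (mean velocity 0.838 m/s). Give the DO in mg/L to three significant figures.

DO ≈ 6.12 mg/L

Travel time t = x/v = 59.5 km / (0.838 m/s) = 59500 m / 0.838 m/s = 71000 s = 0.8218 d.
k_d L₀/(k_2−k_d) = 0.396×9.15/(1.19−0.396) = 3.623/0.7940 = 4.563 mg/L.
e^(−k_d t) = e^(−0.396×0.8218) = 0.7222; e^(−k_2 t) = e^(−1.19×0.8218) = 0.3761.
D = 4.563 × (0.7222 − 0.3761) + 2.49 × 0.3761 = 1.580 + 0.9365 = 2.516 mg/L.
DO = C_s − D = 8.64 − 2.516 = 6.124 mg/L.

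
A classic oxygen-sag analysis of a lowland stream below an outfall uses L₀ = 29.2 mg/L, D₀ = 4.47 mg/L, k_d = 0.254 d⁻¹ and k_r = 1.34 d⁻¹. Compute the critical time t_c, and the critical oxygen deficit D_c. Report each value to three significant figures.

t_c ≈ 0.553 d; D_c ≈ 4.81 mg/L

At the critical point dD/dt = 0, so k_d L₀ e^(−k_d t) = k_r D. Substituting D(t) from the Streeter–Phelps equation and solving for t gives
t_c = ln[(k_r/k_d)(1 − D₀(k_r−k_d)/(k_d L₀))] / (k_r−k_d).
Here k_r−k_d = 1.086 d⁻¹ and 1 − D₀(k_r−k_d)/(k_d L₀) = 1 − 4.47×1.086/(0.254×29.2) = 0.3455, so
t_c = ln(5.276 × 0.3455) / 1.086 = 0.6003 / 1.086 = 0.5527 d.
L(t_c) = L₀ e^(−k_d t_c) = 29.2 × 0.8690 = 25.38 mg/L, and at the critical point k_r D_c = k_d L, so D_c = (0.254/1.34) × 25.38 = 4.810 mg/L.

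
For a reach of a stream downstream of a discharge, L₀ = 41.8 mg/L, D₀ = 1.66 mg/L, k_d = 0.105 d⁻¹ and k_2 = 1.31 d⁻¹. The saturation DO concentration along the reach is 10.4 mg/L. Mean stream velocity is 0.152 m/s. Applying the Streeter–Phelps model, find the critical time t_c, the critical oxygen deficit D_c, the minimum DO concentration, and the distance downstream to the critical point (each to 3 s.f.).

t_c ≈ 1.59 d; D_c ≈ 2.84 mg/L; min DO ≈ 7.56 mg/L; x_c ≈ 20.9 km

With k_2/k_d = 12.48 and 1 − D₀(k_2−k_d)/(k_d L₀) = 0.5442,
t_c = ln(12.48 × 0.5442) / (1.31 − 0.105) = ln(6.790) / 1.205 = 1.915/1.205 = 1.590 d.
L(t_c) = L₀ e^(−k_d t_c) = 41.8 × 0.8463 = 35.37 mg/L, and at the critical point k_2 D_c = k_d L, so D_c = (0.105/1.31) × 35.37 = 2.835 mg/L.
Minimum DO = C_s − D_c = 10.4 − 2.835 = 7.565 mg/L.
x_c = v t_c = 0.152 m/s × 1.590 d × 86400 s/d = 20880 m ≈ 20.9 km.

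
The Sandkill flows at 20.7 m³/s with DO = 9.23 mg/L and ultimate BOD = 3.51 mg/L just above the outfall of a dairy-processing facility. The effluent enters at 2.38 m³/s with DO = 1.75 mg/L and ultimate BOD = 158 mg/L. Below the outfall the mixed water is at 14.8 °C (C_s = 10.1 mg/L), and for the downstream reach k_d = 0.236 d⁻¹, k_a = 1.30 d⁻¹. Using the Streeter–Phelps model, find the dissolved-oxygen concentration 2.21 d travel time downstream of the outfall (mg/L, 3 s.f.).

DO ≈ 7.69 mg/L

Mixed DO = (20.7×9.23 + 2.38×1.75)/(20.7+2.38) = 195.2/23.08 = 8.459 mg/L.
Mixed L₀ = (20.7×3.51 + 2.38×158)/(23.08) = 448.7/23.08 = 19.44 mg/L.
Initial deficit D₀ = C_s − DO₀ = 10.1 − 8.459 = 1.641 mg/L.
D(2.21) = [0.236×19.44/(1.30−0.236)](e^(−0.236×2.21) − e^(−1.30×2.21)) + 1.641 e^(−1.30×2.21)
= 4.312 × (0.5936 − 0.05653) + 1.641 × 0.05653 = 2.409 mg/L.
DO = 10.1 − 2.409 = 7.691 mg/L.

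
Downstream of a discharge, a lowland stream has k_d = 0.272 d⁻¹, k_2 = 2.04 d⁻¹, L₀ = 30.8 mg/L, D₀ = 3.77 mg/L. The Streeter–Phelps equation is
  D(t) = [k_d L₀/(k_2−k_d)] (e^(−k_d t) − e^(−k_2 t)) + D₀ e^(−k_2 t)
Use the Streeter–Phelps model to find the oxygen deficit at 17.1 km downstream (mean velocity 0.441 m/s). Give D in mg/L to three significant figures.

Travel time t = x/v = 17.1 km / (0.441 m/s) = 17100 m / 0.441 m/s = 38780 s = 0.4488 d.
k_d L₀/(k_2−k_d) = 0.272×30.8/(2.04−0.272) = 8.378/1.768 = 4.738 mg/L.
e^(−k_d t) = e^(−0.272×0.4488) = 0.8851; e^(−k_2 t) = e^(−2.04×0.4488) = 0.4003.
D = 4.738 × (0.8851 − 0.4003) + 3.77 × 0.4003 = 2.297 + 1.509 = 3.806 mg/L.

D ≈ 3.81 mg/L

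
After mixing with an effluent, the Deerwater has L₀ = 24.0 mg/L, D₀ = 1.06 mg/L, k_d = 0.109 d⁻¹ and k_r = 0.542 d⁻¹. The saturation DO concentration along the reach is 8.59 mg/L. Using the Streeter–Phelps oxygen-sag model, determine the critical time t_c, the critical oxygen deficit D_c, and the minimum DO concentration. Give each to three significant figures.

t_c ≈ 3.26 d; D_c ≈ 3.38 mg/L; min DO ≈ 5.21 mg/L

At the critical point dD/dt = 0, so k_d L₀ e^(−k_d t) = k_r D. Substituting D(t) from the Streeter–Phelps equation and solving for t gives
t_c = ln[(k_r/k_d)(1 − D₀(k_r−k_d)/(k_d L₀))] / (k_r−k_d).
Here k_r−k_d = 0.4330 d⁻¹ and 1 − D₀(k_r−k_d)/(k_d L₀) = 1 − 1.06×0.4330/(0.109×24.0) = 0.8245, so
t_c = ln(4.972 × 0.8245) / 0.4330 = 1.411 / 0.4330 = 3.259 d.
L(t_c) = L₀ e^(−k_d t_c) = 24.0 × 0.7010 = 16.82 mg/L, and at the critical point k_r D_c = k_d L, so D_c = (0.109/0.542) × 16.82 = 3.384 mg/L.
Minimum DO = C_s − D_c = 8.59 − 3.384 = 5.206 mg/L.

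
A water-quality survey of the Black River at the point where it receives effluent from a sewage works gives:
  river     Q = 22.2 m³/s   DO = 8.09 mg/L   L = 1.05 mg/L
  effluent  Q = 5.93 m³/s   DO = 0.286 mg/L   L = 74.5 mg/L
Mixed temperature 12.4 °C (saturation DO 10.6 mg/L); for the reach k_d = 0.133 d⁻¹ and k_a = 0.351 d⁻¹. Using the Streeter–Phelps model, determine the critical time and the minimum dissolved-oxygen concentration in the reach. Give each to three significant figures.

Mixed DO = (22.2×8.09 + 5.93×0.286)/(22.2+5.93) = 181.3/28.13 = 6.445 mg/L.
Mixed L₀ = (22.2×1.05 + 5.93×74.5)/(28.13) = 465.1/28.13 = 16.53 mg/L.
Initial deficit D₀ = C_s − DO₀ = 10.6 − 6.445 = 4.155 mg/L.
t_c = (1/0.2180) ln[(0.351/0.133)(1 − 4.155×0.2180/(0.133×16.53))] = 4.587 × ln(1.552) = 2.016 d.
D_c = (0.133/0.351) × 16.53 × e^(−0.133×2.016) = 0.3789 × 16.53 × 0.7648 = 4.791 mg/L.
Minimum DO = 10.6 − 4.791 = 5.809 mg/L.

t_c ≈ 2.02 d; minimum DO ≈ 5.81 mg/L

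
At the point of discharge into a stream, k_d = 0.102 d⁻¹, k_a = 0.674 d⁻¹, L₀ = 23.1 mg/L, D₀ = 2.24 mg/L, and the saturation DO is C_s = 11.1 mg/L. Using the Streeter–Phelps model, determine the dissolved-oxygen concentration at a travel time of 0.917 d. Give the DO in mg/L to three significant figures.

DO ≈ 8.36 mg/L

k_d L₀/(k_a−k_d) = 0.102×23.1/(0.674−0.102) = 2.356/0.5720 = 4.119 mg/L.
e^(−k_d t) = e^(−0.102×0.9170) = 0.9107; e^(−k_a t) = e^(−0.674×0.9170) = 0.5390.
D = 4.119 × (0.9107 − 0.5390) + 2.24 × 0.5390 = 1.531 + 1.207 = 2.739 mg/L.
DO = C_s − D = 11.1 − 2.739 = 8.361 mg/L.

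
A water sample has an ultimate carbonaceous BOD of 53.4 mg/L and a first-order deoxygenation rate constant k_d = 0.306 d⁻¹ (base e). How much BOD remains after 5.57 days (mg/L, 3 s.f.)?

L ≈ 9.71 mg/L

L_t = L₀ e^(−k_d t) = 53.4 × e^(−0.306×5.57) = 53.4 × 0.1819 = 9.712 mg/L.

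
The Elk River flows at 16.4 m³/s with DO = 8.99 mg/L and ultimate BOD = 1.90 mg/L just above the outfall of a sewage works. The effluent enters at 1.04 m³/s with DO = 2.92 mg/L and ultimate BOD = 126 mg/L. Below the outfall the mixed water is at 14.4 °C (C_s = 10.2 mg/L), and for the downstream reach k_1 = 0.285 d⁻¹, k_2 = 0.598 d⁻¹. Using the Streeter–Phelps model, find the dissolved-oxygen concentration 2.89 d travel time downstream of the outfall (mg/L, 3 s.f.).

DO ≈ 7.71 mg/L

Mixed DO = (16.4×8.99 + 1.04×2.92)/(16.4+1.04) = 150.5/17.44 = 8.628 mg/L.
Mixed L₀ = (16.4×1.90 + 1.04×126)/(17.44) = 162.2/17.44 = 9.300 mg/L.
Initial deficit D₀ = C_s − DO₀ = 10.2 − 8.628 = 1.572 mg/L.
D(2.89) = [0.285×9.300/(0.598−0.285)](e^(−0.285×2.89) − e^(−0.598×2.89)) + 1.572 e^(−0.598×2.89)
= 8.468 × (0.4388 − 0.1776) + 1.572 × 0.1776 = 2.491 mg/L.
DO = 10.2 − 2.491 = 7.709 mg/L.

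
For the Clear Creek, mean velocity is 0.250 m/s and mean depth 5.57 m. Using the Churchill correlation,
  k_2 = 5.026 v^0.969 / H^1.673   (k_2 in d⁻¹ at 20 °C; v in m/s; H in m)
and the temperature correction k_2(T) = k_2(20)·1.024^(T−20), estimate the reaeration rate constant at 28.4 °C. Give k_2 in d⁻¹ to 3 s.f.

k_2(20) = 5.026 × 0.250^0.969 / 5.57^1.673 = 5.026 × 0.2610 / 17.69 = 0.07413 d⁻¹.
k_2(28.4) = 0.07413 × 1.024^(28.4−20) = 0.07413 × 1.220 = 0.09048 d⁻¹.

k_2 ≈ 0.0905 d⁻¹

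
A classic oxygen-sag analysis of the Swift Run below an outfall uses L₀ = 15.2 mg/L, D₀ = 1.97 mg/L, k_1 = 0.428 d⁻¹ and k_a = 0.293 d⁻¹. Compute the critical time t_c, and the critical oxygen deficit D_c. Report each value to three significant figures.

t_c = [1/(k_a−k_1)] ln[(k_a/k_1)(1 − D₀(k_a−k_1)/(k_1 L₀))]
= [1/(0.293−0.428)] ln[(0.293/0.428)(1 − 1.97×-0.1350/(0.428×15.2))]
= (1/-0.1350) ln[0.6846 × 1.041] = -7.407 × ln(0.7126) = -7.407 × -0.3389 = 2.510 d.
D_c = (k_1/k_a) L₀ e^(−k_1 t_c) = (0.428/0.293) × 15.2 × e^(−0.428×2.510) = 1.461 × 15.2 × 0.3415 = 7.583 mg/L.

t_c ≈ 2.51 d; D_c ≈ 7.58 mg/L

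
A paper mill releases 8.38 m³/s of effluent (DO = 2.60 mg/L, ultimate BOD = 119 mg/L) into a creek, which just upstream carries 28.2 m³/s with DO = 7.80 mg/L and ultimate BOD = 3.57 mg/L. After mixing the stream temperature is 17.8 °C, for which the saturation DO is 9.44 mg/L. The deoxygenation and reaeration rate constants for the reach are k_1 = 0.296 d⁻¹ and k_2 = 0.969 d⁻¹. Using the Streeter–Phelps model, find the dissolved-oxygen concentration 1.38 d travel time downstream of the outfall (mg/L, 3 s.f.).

DO ≈ 3.39 mg/L

Mixed DO = (28.2×7.80 + 8.38×2.60)/(28.2+8.38) = 241.7/36.58 = 6.609 mg/L.
Mixed L₀ = (28.2×3.57 + 8.38×119)/(36.58) = 1098/36.58 = 30.01 mg/L.
Initial deficit D₀ = C_s − DO₀ = 9.44 − 6.609 = 2.831 mg/L.
D(1.38) = [0.296×30.01/(0.969−0.296)](e^(−0.296×1.38) − e^(−0.969×1.38)) + 2.831 e^(−0.969×1.38)
= 13.20 × (0.6647 − 0.2626) + 2.831 × 0.2626 = 6.051 mg/L.
DO = 9.44 − 6.051 = 3.389 mg/L.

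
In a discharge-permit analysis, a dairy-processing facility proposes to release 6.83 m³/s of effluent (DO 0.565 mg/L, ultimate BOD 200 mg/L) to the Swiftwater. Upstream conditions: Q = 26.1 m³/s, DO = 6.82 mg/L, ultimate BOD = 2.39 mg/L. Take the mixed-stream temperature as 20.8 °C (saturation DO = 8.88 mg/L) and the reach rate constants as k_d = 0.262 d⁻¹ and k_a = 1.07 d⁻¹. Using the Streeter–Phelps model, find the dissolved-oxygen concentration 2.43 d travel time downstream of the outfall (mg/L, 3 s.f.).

DO ≈ 2.23 mg/L

Mixed DO = (26.1×6.82 + 6.83×0.565)/(26.1+6.83) = 181.9/32.93 = 5.523 mg/L.
Mixed L₀ = (26.1×2.39 + 6.83×200)/(32.93) = 1428/32.93 = 43.38 mg/L.
Initial deficit D₀ = C_s − DO₀ = 8.88 − 5.523 = 3.357 mg/L.
D(2.43) = [0.262×43.38/(1.07−0.262)](e^(−0.262×2.43) − e^(−1.07×2.43)) + 3.357 e^(−1.07×2.43)
= 14.07 × (0.5291 − 0.07427) + 3.357 × 0.07427 = 6.646 mg/L.
DO = 8.88 − 6.646 = 2.234 mg/L.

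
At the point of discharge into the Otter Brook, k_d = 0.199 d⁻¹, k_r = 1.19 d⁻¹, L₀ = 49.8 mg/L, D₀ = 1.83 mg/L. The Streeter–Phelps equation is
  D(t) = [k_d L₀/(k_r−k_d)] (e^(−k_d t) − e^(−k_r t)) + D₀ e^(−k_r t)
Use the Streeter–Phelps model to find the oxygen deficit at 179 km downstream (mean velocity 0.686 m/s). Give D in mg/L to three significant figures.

D ≈ 5.26 mg/L

Travel time t = x/v = 179 km / (0.686 m/s) = 179000 m / 0.686 m/s = 260900 s = 3.020 d.
k_d L₀/(k_r−k_d) = 0.199×49.8/(1.19−0.199) = 9.910/0.9910 = 10.00 mg/L.
e^(−k_d t) = e^(−0.199×3.020) = 0.5483; e^(−k_r t) = e^(−1.19×3.020) = 0.02749.
D = 10.00 × (0.5483 − 0.02749) + 1.83 × 0.02749 = 5.208 + 0.05031 = 5.258 mg/L.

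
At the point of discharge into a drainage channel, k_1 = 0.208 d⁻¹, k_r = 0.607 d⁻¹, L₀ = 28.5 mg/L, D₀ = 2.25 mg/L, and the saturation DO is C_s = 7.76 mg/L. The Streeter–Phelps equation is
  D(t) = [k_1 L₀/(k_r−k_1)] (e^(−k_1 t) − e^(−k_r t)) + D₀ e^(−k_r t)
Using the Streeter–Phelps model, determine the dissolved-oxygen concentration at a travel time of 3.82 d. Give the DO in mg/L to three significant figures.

k_1 L₀/(k_r−k_1) = 0.208×28.5/(0.607−0.208) = 5.928/0.3990 = 14.86 mg/L.
e^(−k_1 t) = e^(−0.208×3.820) = 0.4518; e^(−k_r t) = e^(−0.607×3.820) = 0.09840.
D = 14.86 × (0.4518 − 0.09840) + 2.25 × 0.09840 = 5.250 + 0.2214 = 5.472 mg/L.
DO = C_s − D = 7.76 − 5.472 = 2.288 mg/L.

DO ≈ 2.29 mg/L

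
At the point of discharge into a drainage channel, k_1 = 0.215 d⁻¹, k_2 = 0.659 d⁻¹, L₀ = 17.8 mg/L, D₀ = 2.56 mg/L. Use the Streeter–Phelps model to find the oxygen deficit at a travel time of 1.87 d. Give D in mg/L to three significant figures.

k_1 L₀/(k_2−k_1) = 0.215×17.8/(0.659−0.215) = 3.827/0.4440 = 8.619 mg/L.
e^(−k_1 t) = e^(−0.215×1.870) = 0.6689; e^(−k_2 t) = e^(−0.659×1.870) = 0.2916.
D = 8.619 × (0.6689 − 0.2916) + 2.56 × 0.2916 = 3.252 + 0.7465 = 3.999 mg/L.

D ≈ 4.00 mg/L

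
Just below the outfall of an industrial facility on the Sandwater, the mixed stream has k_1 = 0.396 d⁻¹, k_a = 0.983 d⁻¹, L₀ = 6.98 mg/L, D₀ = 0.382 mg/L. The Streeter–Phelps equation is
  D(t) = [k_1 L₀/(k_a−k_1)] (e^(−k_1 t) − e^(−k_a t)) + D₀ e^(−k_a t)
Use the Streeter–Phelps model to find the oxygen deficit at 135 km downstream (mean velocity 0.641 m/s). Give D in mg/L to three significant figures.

D ≈ 1.40 mg/L

Travel time t = x/v = 135 km / (0.641 m/s) = 135000 m / 0.641 m/s = 210600 s = 2.438 d.
k_1 L₀/(k_a−k_1) = 0.396×6.98/(0.983−0.396) = 2.764/0.5870 = 4.709 mg/L.
e^(−k_1 t) = e^(−0.396×2.438) = 0.3809; e^(−k_a t) = e^(−0.983×2.438) = 0.09107.
D = 4.709 × (0.3809 − 0.09107) + 0.382 × 0.09107 = 1.365 + 0.03479 = 1.399 mg/L.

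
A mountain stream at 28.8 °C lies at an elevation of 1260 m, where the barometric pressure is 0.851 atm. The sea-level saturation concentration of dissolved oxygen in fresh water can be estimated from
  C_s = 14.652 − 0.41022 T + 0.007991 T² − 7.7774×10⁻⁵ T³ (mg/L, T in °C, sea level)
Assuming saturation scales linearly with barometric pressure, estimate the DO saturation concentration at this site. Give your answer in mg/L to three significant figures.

At sea level: C_s = 14.652 − 0.41022×28.8 + 0.007991×28.8² − 7.7774×10⁻⁵×28.8³ = 7.608 mg/L.
Pressure correction: C_s' = 7.608 × 0.851 = 6.474 mg/L.

C_s ≈ 6.47 mg/L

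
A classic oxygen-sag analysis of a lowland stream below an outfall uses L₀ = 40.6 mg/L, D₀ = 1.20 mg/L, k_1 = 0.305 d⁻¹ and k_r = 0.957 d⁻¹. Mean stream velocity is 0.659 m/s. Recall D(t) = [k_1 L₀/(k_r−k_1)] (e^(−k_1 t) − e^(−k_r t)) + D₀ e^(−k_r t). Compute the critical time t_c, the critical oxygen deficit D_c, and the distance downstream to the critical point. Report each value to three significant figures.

t_c ≈ 1.65 d; D_c ≈ 7.81 mg/L; x_c ≈ 94.2 km

At the critical point dD/dt = 0, so k_1 L₀ e^(−k_1 t) = k_r D. Substituting D(t) from the Streeter–Phelps equation and solving for t gives
t_c = ln[(k_r/k_1)(1 − D₀(k_r−k_1)/(k_1 L₀))] / (k_r−k_1).
Here k_r−k_1 = 0.6520 d⁻¹ and 1 − D₀(k_r−k_1)/(k_1 L₀) = 1 − 1.20×0.6520/(0.305×40.6) = 0.9368, so
t_c = ln(3.138 × 0.9368) / 0.6520 = 1.078 / 0.6520 = 1.654 d.
L(t_c) = L₀ e^(−k_1 t_c) = 40.6 × 0.6039 = 24.52 mg/L, and at the critical point k_r D_c = k_1 L, so D_c = (0.305/0.957) × 24.52 = 7.814 mg/L.
x_c = v t_c = 0.659 m/s × 1.654 d × 86400 s/d = 94160 m ≈ 94.2 km.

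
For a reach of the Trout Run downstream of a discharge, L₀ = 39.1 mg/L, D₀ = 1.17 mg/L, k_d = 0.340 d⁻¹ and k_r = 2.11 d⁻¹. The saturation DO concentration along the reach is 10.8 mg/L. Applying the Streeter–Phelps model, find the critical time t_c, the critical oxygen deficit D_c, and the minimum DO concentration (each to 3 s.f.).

t_c ≈ 0.936 d; D_c ≈ 4.58 mg/L; min DO ≈ 6.22 mg/L

With k_r/k_d = 6.206 and 1 − D₀(k_r−k_d)/(k_d L₀) = 0.8442,
t_c = ln(6.206 × 0.8442) / (2.11 − 0.340) = ln(5.239) / 1.770 = 1.656/1.770 = 0.9357 d.
L(t_c) = L₀ e^(−k_d t_c) = 39.1 × 0.7275 = 28.45 mg/L, and at the critical point k_r D_c = k_d L, so D_c = (0.340/2.11) × 28.45 = 4.584 mg/L.
Minimum DO = C_s − D_c = 10.8 − 4.584 = 6.216 mg/L.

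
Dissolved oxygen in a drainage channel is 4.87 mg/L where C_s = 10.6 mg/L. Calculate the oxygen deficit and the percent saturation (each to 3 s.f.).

D ≈ 5.73 mg/L; 45.9 % saturation

D = C_s − C = 10.6 − 4.87 = 5.73 mg/L.
% saturation = 4.87/10.6 × 100 = 45.9 %.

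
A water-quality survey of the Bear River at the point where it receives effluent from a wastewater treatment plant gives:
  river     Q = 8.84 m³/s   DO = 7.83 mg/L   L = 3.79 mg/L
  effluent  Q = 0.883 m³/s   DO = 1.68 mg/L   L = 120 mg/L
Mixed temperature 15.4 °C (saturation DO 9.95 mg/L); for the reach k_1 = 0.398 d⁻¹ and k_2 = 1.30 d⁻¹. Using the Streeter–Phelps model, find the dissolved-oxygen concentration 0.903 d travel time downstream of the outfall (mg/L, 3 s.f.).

DO ≈ 6.66 mg/L

Mixed DO = (8.84×7.83 + 0.883×1.68)/(8.84+0.883) = 70.70/9.723 = 7.271 mg/L.
Mixed L₀ = (8.84×3.79 + 0.883×120)/(9.723) = 139.5/9.723 = 14.34 mg/L.
Initial deficit D₀ = C_s − DO₀ = 9.95 − 7.271 = 2.679 mg/L.
D(0.903) = [0.398×14.34/(1.30−0.398)](e^(−0.398×0.903) − e^(−1.30×0.903)) + 2.679 e^(−1.30×0.903)
= 6.329 × (0.6981 − 0.3092) + 2.679 × 0.3092 = 3.290 mg/L.
DO = 9.95 − 3.290 = 6.660 mg/L.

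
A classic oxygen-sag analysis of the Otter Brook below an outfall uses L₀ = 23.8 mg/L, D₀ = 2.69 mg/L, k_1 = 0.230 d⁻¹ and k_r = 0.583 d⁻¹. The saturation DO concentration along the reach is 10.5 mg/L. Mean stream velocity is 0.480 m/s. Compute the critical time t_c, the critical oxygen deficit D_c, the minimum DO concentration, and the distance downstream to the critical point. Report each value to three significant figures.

At the critical point dD/dt = 0, so k_1 L₀ e^(−k_1 t) = k_r D. Substituting D(t) from the Streeter–Phelps equation and solving for t gives
t_c = ln[(k_r/k_1)(1 − D₀(k_r−k_1)/(k_1 L₀))] / (k_r−k_1).
Here k_r−k_1 = 0.3530 d⁻¹ and 1 − D₀(k_r−k_1)/(k_1 L₀) = 1 − 2.69×0.3530/(0.230×23.8) = 0.8265, so
t_c = ln(2.535 × 0.8265) / 0.3530 = 0.7396 / 0.3530 = 2.095 d.
L(t_c) = L₀ e^(−k_1 t_c) = 23.8 × 0.6176 = 14.70 mg/L, and at the critical point k_r D_c = k_1 L, so D_c = (0.230/0.583) × 14.70 = 5.799 mg/L.
Minimum DO = C_s − D_c = 10.5 − 5.799 = 4.701 mg/L.
x_c = v t_c = 0.480 m/s × 2.095 d × 86400 s/d = 86890 m ≈ 86.9 km.

t_c ≈ 2.10 d; D_c ≈ 5.80 mg/L; min DO ≈ 4.70 mg/L; x_c ≈ 86.9 km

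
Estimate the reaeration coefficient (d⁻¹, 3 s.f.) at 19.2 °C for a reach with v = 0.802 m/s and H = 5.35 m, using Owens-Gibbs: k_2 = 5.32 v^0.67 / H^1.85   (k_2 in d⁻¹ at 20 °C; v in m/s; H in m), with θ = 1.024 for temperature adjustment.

k_2(20) = 5.32 × 0.802^0.67 / 5.35^1.85 = 5.32 × 0.8626 / 22.26 = 0.2062 d⁻¹.
k_2(19.2) = 0.2062 × 1.024^(19.2−20) = 0.2062 × 0.9812 = 0.2023 d⁻¹.

k_2 ≈ 0.202 d⁻¹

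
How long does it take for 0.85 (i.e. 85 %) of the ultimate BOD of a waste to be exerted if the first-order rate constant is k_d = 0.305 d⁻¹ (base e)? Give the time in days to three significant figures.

y/L₀ = 1 − e^(−k_d t) = 0.85 ⇒ e^(−k_d t) = 0.150
t = −ln(0.150) / 0.305 = 1.897 / 0.305 = 6.220 d.

t ≈ 6.22 d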